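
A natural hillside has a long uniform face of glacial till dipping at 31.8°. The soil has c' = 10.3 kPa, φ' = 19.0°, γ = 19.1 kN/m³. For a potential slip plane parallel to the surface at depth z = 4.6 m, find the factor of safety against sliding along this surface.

For an infinite slope with a slip plane parallel to the surface (no pore pressure): FS = [c' + γz cos²β tanφ'] / [γz sinβ cosβ].
γz = 19.1·4.6 = 87.86 kN/m²
Numerator = 10.3 + 87.86·cos²31.8°·tan19.0° = 10.3 + 87.86·0.7223·0.3443 = 32.152 kPa
Denominator = 87.86·sin31.8°·cos31.8° = 87.86·0.5270·0.8499 = 39.349 kPa
FS = 32.152 / 39.349 = 0.817

FS = 0.82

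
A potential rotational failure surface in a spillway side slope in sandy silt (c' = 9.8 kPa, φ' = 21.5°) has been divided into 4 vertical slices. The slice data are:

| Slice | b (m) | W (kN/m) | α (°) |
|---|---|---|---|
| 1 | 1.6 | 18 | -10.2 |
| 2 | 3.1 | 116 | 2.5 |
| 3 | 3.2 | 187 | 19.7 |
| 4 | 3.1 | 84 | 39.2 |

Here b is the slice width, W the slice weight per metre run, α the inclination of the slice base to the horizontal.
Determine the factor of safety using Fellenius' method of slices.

FS = 2.26

Ordinary method of slices: FS = Σ[c'·Δl_i + (W_i cosα_i)·tanφ'] / Σ W_i sinα_i, with Δl_i = b_i / cosα_i.
Slice 1: Δl = 1.6/cos(-10.2°) = 1.626 m; N'_1 = 18·cos(-10.2°) = 17.7; c'Δl = 15.93; W sinα = -3.2
Slice 2: Δl = 3.1/cos2.5° = 3.103 m; N'_2 = 116·cos2.5° = 115.9; c'Δl = 30.41; W sinα = 5.1
Slice 3: Δl = 3.2/cos19.7° = 3.399 m; N'_3 = 187·cos19.7° = 176.1; c'Δl = 33.31; W sinα = 63.0
Slice 4: Δl = 3.1/cos39.2° = 4.000 m; N'_4 = 84·cos39.2° = 65.1; c'Δl = 39.20; W sinα = 53.1
Σc'Δl = 118.9 kN/m; ΣN' = 374.8 kN/m; ΣW sinα = 118.0 kN/m
Resisting = 118.9 + 374.8·tan21.5° = 118.9 + 147.6 = 266.5 kN/m
FS = 266.5 / 118.0 = 2.258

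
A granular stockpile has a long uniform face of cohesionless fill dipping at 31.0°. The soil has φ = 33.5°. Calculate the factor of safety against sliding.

FS = 1.10

For a dry cohesionless infinite slope the factor of safety is FS = tanφ / tanβ.
FS = tan33.5° / tan31.0° = 0.6619 / 0.6009 = 1.102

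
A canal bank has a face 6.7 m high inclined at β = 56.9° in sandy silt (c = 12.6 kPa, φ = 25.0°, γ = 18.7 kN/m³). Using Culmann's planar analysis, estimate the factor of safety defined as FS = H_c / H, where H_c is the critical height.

FS = 2.02

H_c = (4c/γ) · sinβ cosφ / [1 − cos(β − φ)]
    = (4·12.6/18.7) · sin56.9°·cos25.0° / [1 − cos31.9°]
    = 2.695 · 0.7592 / 0.1510 = 13.55 m
FS = H_c / H = 13.55 / 6.7 = 2.022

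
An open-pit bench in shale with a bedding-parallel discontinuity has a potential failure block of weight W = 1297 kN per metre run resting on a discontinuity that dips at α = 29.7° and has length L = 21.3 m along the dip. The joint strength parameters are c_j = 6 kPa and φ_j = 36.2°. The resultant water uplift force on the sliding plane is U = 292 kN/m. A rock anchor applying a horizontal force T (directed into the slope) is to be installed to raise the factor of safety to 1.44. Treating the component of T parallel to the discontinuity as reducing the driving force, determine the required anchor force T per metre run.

T = 116 kN/m

Resolving forces along and normal to the sliding plane, with the horizontal anchor force T adding T·sinα to the effective normal force and T·cosα acting up the plane against the driving force:
FS = [c_jL + (W cosα − U + T sinα) tanφ_j] / [W sinα − T cosα]
Without the anchor: N' = 834.6 kN/m, driving T_d = 642.6 kN/m, resisting R = 6·21.3 + 834.6·tan36.2° = 738.6 kN/m, FS = 1.15.
Setting FS = 1.44 and solving for T:
1.44·(642.6 − T cos29.7°) = 738.6 + T sin29.7°·tan36.2°
T·(sin29.7°·tan36.2° + 1.44·cos29.7°) = 1.44·642.6 − 738.6
T·(0.4955·0.7319 + 1.44·0.8686) = 925.4 − 738.6 = 186.7
T·1.6135 = 186.7
T = 115.7 kN/m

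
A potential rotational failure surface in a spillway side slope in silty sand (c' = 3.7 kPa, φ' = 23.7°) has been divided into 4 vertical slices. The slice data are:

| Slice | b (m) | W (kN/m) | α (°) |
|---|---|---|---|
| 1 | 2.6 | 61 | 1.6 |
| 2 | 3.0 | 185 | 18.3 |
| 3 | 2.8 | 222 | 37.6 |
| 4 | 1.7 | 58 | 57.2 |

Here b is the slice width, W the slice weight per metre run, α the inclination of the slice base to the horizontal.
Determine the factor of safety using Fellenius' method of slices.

FS = 0.99

Ordinary method of slices: FS = Σ[c'·Δl_i + (W_i cosα_i)·tanφ'] / Σ W_i sinα_i, with Δl_i = b_i / cosα_i.
Slice 1: Δl = 2.6/cos1.6° = 2.601 m; N'_1 = 61·cos1.6° = 61.0; c'Δl = 9.62; W sinα = 1.7
Slice 2: Δl = 3.0/cos18.3° = 3.160 m; N'_2 = 185·cos18.3° = 175.6; c'Δl = 11.69; W sinα = 58.1
Slice 3: Δl = 2.8/cos37.6° = 3.534 m; N'_3 = 222·cos37.6° = 175.9; c'Δl = 13.08; W sinα = 135.5
Slice 4: Δl = 1.7/cos57.2° = 3.138 m; N'_4 = 58·cos57.2° = 31.4; c'Δl = 11.61; W sinα = 48.8
Σc'Δl = 46.0 kN/m; ΣN' = 443.9 kN/m; ΣW sinα = 244.0 kN/m
Resisting = 46.0 + 443.9·tan23.7° = 46.0 + 194.9 = 240.9 kN/m
FS = 240.9 / 244.0 = 0.987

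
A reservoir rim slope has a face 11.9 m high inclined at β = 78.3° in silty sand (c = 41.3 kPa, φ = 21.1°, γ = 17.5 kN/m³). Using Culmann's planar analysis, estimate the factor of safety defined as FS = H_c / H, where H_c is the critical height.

H_c = (4c/γ) · sinβ cosφ / [1 − cos(β − φ)]
    = (4·41.3/17.5) · sin78.3°·cos21.1° / [1 − cos57.2°]
    = 9.440 · 0.9136 / 0.4583 = 18.82 m
FS = H_c / H = 18.82 / 11.9 = 1.581

FS = 1.58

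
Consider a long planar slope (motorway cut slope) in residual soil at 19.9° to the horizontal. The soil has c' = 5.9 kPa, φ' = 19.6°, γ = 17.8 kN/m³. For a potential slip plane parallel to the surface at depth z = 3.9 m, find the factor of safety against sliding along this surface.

FS = 1.25

For an infinite slope with a slip plane parallel to the surface (no pore pressure): FS = [c' + γz cos²β tanφ'] / [γz sinβ cosβ].
γz = 17.8·3.9 = 69.42 kN/m²
Numerator = 5.9 + 69.42·cos²19.9°·tan19.6° = 5.9 + 69.42·0.8841·0.3561 = 27.755 kPa
Denominator = 69.42·sin19.9°·cos19.9° = 69.42·0.3404·0.9403 = 22.218 kPa
FS = 27.755 / 22.218 = 1.249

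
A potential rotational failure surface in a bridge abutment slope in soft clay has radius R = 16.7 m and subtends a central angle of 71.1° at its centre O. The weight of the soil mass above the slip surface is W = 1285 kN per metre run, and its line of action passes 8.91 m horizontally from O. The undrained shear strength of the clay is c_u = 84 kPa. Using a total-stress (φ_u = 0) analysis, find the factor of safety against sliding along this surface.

FS = 2.54

Taking moments about the centre O, the resisting moment is provided by the undrained shear strength acting along the arc:
Arc length L_a = R·θ = 16.7·(71.1°·π/180) = 16.7·1.2409 = 20.72 m
M_R = c_u·L_a·R = 84·20.72·16.7 = 29070.9 kN·m/m
M_D = W·d = 1285·8.91 = 11449.4 kN·m/m
FS = M_R / M_D = 29070.9 / 11449.4 = 2.539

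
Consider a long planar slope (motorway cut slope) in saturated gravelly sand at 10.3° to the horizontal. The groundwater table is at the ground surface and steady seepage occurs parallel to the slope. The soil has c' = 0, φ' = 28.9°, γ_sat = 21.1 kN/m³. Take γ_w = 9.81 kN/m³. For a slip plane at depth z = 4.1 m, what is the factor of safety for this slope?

With seepage parallel to the slope and the water table at the surface, the effective normal stress on the slip plane uses the buoyant unit weight γ' = γ_sat − γ_w while the driving shear stress uses γ_sat:
FS = [c' + γ' z cos²β tanφ'] / [γ_sat z sinβ cosβ]
(For c' = 0 this reduces to FS = (γ'/γ_sat)·tanφ'/tanβ.)
γ' = 21.1 − 9.81 = 11.29 kN/m³
Numerator = 0.0 + 11.29·4.1·cos²10.3°·tan28.9° = 0.0 + 11.29·4.1·0.9680·0.5520 = 24.736 kPa
Denominator = 21.1·4.1·sin10.3°·cos10.3° = 21.1·4.1·0.1788·0.9839 = 15.219 kPa
FS = 24.736 / 15.219 = 1.625

FS = 1.63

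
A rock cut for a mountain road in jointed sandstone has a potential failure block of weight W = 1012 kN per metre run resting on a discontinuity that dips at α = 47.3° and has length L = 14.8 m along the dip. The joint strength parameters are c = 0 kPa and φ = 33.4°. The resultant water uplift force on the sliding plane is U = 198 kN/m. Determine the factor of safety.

FS = 0.43

Resolving the block weight along and normal to the plane and applying the Mohr–Coulomb strength on the joint:
N' = W cosα − U = 1012·cos47.3° − 198 = 488.3 kN/m
Driving force T = W sinα = 1012·sin47.3° = 743.7 kN/m
Resisting force R = c·L + N'·tanφ = 0·14.8 + 488.3·tan33.4° = 0.0 + 322.0 = 322.0 kN/m
FS = R / T = 322.0 / 743.7 = 0.433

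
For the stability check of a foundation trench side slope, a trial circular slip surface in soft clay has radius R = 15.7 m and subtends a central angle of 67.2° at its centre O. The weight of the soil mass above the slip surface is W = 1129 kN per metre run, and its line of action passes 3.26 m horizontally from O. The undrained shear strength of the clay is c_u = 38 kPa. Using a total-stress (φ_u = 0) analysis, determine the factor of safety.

Taking moments about the centre O, the resisting moment is provided by the undrained shear strength acting along the arc:
Arc length L_a = R·θ = 15.7·(67.2°·π/180) = 15.7·1.1729 = 18.41 m
M_R = c_u·L_a·R = 38·18.41·15.7 = 10985.7 kN·m/m
M_D = W·d = 1129·3.26 = 3680.5 kN·m/m
FS = M_R / M_D = 10985.7 / 3680.5 = 2.985

FS = 2.98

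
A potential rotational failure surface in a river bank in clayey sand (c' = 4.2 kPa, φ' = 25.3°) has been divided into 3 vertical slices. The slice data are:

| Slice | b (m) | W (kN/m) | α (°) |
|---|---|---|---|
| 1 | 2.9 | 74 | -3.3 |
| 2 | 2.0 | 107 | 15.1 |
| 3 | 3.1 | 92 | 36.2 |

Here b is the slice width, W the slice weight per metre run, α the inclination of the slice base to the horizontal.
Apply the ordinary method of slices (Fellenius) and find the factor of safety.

Ordinary method of slices: FS = Σ[c'·Δl_i + (W_i cosα_i)·tanφ'] / Σ W_i sinα_i, with Δl_i = b_i / cosα_i.
Slice 1: Δl = 2.9/cos(-3.3°) = 2.905 m; N'_1 = 74·cos(-3.3°) = 73.9; c'Δl = 12.20; W sinα = -4.3
Slice 2: Δl = 2.0/cos15.1° = 2.072 m; N'_2 = 107·cos15.1° = 103.3; c'Δl = 8.70; W sinα = 27.9
Slice 3: Δl = 3.1/cos36.2° = 3.842 m; N'_3 = 92·cos36.2° = 74.2; c'Δl = 16.13; W sinα = 54.3
Σc'Δl = 37.0 kN/m; ΣN' = 251.4 kN/m; ΣW sinα = 77.9 kN/m
Resisting = 37.0 + 251.4·tan25.3° = 37.0 + 118.8 = 155.9 kN/m
FS = 155.9 / 77.9 = 2.000

FS = 2.00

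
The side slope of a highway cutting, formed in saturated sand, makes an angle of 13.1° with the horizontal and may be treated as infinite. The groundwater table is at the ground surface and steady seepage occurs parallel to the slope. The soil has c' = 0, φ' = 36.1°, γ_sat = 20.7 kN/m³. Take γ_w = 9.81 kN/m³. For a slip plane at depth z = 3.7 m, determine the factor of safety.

With seepage parallel to the slope and the water table at the surface, the effective normal stress on the slip plane uses the buoyant unit weight γ' = γ_sat − γ_w while the driving shear stress uses γ_sat:
FS = [c' + γ' z cos²β tanφ'] / [γ_sat z sinβ cosβ]
(For c' = 0 this reduces to FS = (γ'/γ_sat)·tanφ'/tanβ.)
γ' = 20.7 − 9.81 = 10.89 kN/m³
Numerator = 0.0 + 10.89·3.7·cos²13.1°·tan36.1° = 0.0 + 10.89·3.7·0.9486·0.7292 = 27.873 kPa
Denominator = 20.7·3.7·sin13.1°·cos13.1° = 20.7·3.7·0.2267·0.9740 = 16.907 kPa
FS = 27.873 / 16.907 = 1.649

FS = 1.65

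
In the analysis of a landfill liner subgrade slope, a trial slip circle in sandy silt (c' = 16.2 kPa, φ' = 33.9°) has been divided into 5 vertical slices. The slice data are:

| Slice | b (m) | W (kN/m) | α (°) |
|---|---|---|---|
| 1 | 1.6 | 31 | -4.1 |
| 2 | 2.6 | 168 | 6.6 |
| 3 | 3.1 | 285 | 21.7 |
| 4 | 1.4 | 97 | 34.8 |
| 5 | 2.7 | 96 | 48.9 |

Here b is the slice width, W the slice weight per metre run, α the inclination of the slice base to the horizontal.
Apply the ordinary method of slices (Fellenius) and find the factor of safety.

Ordinary method of slices: FS = Σ[c'·Δl_i + (W_i cosα_i)·tanφ'] / Σ W_i sinα_i, with Δl_i = b_i / cosα_i.
Slice 1: Δl = 1.6/cos(-4.1°) = 1.604 m; N'_1 = 31·cos(-4.1°) = 30.9; c'Δl = 25.99; W sinα = -2.2
Slice 2: Δl = 2.6/cos6.6° = 2.617 m; N'_2 = 168·cos6.6° = 166.9; c'Δl = 42.40; W sinα = 19.3
Slice 3: Δl = 3.1/cos21.7° = 3.336 m; N'_3 = 285·cos21.7° = 264.8; c'Δl = 54.05; W sinα = 105.4
Slice 4: Δl = 1.4/cos34.8° = 1.705 m; N'_4 = 97·cos34.8° = 79.7; c'Δl = 27.62; W sinα = 55.4
Slice 5: Δl = 2.7/cos48.9° = 4.107 m; N'_5 = 96·cos48.9° = 63.1; c'Δl = 66.54; W sinα = 72.3
Σc'Δl = 216.6 kN/m; ΣN' = 605.4 kN/m; ΣW sinα = 250.2 kN/m
Resisting = 216.6 + 605.4·tan33.9° = 216.6 + 406.8 = 623.4 kN/m
FS = 623.4 / 250.2 = 2.492

FS = 2.49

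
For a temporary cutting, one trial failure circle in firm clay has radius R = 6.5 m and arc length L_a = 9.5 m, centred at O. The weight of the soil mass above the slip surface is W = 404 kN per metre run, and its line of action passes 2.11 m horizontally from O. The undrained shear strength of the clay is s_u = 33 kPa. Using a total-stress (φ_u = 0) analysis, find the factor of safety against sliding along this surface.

Taking moments about the centre O, the resisting moment is provided by the undrained shear strength acting along the arc:
M_R = s_u·L_a·R = 33·9.50·6.5 = 2037.8 kN·m/m
M_D = W·d = 404·2.11 = 852.4 kN·m/m
FS = M_R / M_D = 2037.8 / 852.4 = 2.390

FS = 2.39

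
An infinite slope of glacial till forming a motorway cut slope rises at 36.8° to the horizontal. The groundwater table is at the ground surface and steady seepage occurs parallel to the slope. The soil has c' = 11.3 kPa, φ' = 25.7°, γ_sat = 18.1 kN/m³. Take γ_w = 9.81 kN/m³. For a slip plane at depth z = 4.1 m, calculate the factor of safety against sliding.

FS = 0.61

With seepage parallel to the slope and the water table at the surface, the effective normal stress on the slip plane uses the buoyant unit weight γ' = γ_sat − γ_w while the driving shear stress uses γ_sat:
FS = [c' + γ' z cos²β tanφ'] / [γ_sat z sinβ cosβ]
γ' = 18.1 − 9.81 = 8.29 kN/m³
Numerator = 11.3 + 8.29·4.1·cos²36.8°·tan25.7° = 11.3 + 8.29·4.1·0.6412·0.4813 = 21.788 kPa
Denominator = 18.1·4.1·sin36.8°·cos36.8° = 18.1·4.1·0.5990·0.8007 = 35.595 kPa
FS = 21.788 / 35.595 = 0.612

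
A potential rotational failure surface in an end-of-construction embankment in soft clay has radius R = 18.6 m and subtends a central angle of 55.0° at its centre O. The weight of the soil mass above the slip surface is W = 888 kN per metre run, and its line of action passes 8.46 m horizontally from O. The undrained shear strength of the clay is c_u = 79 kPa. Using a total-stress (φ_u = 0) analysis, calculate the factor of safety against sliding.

FS = 3.49

Taking moments about the centre O, the resisting moment is provided by the undrained shear strength acting along the arc:
Arc length L_a = R·θ = 18.6·(55.0°·π/180) = 18.6·0.9599 = 17.85 m
M_R = c_u·L_a·R = 79·17.85·18.6 = 26235.7 kN·m/m
M_D = W·d = 888·8.46 = 7512.5 kN·m/m
FS = M_R / M_D = 26235.7 / 7512.5 = 3.492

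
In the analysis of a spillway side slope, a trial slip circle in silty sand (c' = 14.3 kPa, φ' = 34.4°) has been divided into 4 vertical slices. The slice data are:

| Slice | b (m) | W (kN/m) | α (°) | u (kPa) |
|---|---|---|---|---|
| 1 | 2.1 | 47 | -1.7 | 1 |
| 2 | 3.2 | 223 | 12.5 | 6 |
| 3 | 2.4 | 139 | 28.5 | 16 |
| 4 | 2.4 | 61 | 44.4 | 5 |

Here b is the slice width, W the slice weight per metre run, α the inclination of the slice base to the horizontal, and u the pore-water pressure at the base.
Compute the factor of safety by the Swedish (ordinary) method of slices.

Ordinary method of slices: FS = Σ[c'·Δl_i + (W_i cosα_i − u_i·Δl_i)·tanφ'] / Σ W_i sinα_i, with Δl_i = b_i / cosα_i.
Slice 1: Δl = 2.1/cos(-1.7°) = 2.101 m; N'_1 = 47·cos(-1.7°) − 1·2.101 = 44.9; c'Δl = 30.04; W sinα = -1.4
Slice 2: Δl = 3.2/cos12.5° = 3.278 m; N'_2 = 223·cos12.5° − 6·3.278 = 198.0; c'Δl = 46.87; W sinα = 48.3
Slice 3: Δl = 2.4/cos28.5° = 2.731 m; N'_3 = 139·cos28.5° − 16·2.731 = 78.5; c'Δl = 39.05; W sinα = 66.3
Slice 4: Δl = 2.4/cos44.4° = 3.359 m; N'_4 = 61·cos44.4° − 5·3.359 = 26.8; c'Δl = 48.04; W sinα = 42.7
Σc'Δl = 164.0 kN/m; ΣN' = 348.2 kN/m; ΣW sinα = 155.9 kN/m
Resisting = 164.0 + 348.2·tan34.4° = 164.0 + 238.4 = 402.4 kN/m
FS = 402.4 / 155.9 = 2.582

FS = 2.58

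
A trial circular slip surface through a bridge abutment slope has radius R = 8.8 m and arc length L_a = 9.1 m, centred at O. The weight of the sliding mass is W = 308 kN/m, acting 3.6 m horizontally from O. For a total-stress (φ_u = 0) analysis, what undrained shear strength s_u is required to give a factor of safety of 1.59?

FS = s_u·L_a·R / (W·d), so s_u = FS·W·d / (L_a·R).
s_u = 1.59·308·3.6 / (9.10·8.8) = 1763.0 / 80.08 = 22.02 kPa

s_u = 22.0 kPa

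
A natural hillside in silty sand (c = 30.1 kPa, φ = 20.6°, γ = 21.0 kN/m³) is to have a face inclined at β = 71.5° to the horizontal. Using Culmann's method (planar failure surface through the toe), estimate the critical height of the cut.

H_c = 13.78 m

Culmann's analysis gives the critical failure plane at α_cr = (β + φ)/2 = (71.5 + 20.6)/2 = 46.0°, and the critical height
H_c = (4c/γ) · sinβ cosφ / [1 − cos(β − φ)]
    = (4·30.1/21.0) · sin71.5°·cos20.6° / [1 − cos(50.9°)]
    = 5.733 · 0.9483·0.9361 / [1 − 0.6307]
    = 5.733 · 0.8877 / 0.3693
    = 13.78 m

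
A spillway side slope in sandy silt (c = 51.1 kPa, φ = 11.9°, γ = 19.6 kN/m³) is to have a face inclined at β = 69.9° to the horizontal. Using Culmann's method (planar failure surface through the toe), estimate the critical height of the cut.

Culmann's analysis gives the critical failure plane at α_cr = (β + φ)/2 = (69.9 + 11.9)/2 = 40.9°, and the critical height
H_c = (4c/γ) · sinβ cosφ / [1 − cos(β − φ)]
    = (4·51.1/19.6) · sin69.9°·cos11.9° / [1 − cos(58.0°)]
    = 10.429 · 0.9391·0.9785 / [1 − 0.5299]
    = 10.429 · 0.9189 / 0.4701
    = 20.39 m

H_c = 20.39 m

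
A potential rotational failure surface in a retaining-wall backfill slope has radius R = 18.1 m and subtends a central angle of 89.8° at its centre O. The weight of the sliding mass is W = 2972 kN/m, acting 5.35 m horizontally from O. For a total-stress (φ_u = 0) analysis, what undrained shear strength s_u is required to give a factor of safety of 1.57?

FS = s_u·L_a·R / (W·d), so s_u = FS·W·d / (L_a·R).
Arc length L_a = R·θ = 18.1·(89.8°·π/180) = 18.1·1.5673 = 28.37 m
s_u = 1.57·2972·5.35 / (28.37·18.1) = 24963.3 / 513.47 = 48.62 kPa

s_u = 48.6 kPa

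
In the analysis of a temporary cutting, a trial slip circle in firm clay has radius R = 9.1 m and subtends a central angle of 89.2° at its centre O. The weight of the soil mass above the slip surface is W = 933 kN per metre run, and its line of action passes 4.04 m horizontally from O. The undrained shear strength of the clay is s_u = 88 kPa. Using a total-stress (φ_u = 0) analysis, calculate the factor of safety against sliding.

FS = 3.01

Taking moments about the centre O, the resisting moment is provided by the undrained shear strength acting along the arc:
Arc length L_a = R·θ = 9.1·(89.2°·π/180) = 9.1·1.5568 = 14.17 m
M_R = s_u·L_a·R = 88·14.17·9.1 = 11345.1 kN·m/m
M_D = W·d = 933·4.04 = 3769.3 kN·m/m
FS = M_R / M_D = 11345.1 / 3769.3 = 3.010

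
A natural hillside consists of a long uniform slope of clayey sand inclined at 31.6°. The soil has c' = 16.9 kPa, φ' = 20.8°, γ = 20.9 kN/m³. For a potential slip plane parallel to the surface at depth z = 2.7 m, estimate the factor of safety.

For an infinite slope with a slip plane parallel to the surface (no pore pressure): FS = [c' + γz cos²β tanφ'] / [γz sinβ cosβ].
γz = 20.9·2.7 = 56.43 kN/m²
Numerator = 16.9 + 56.43·cos²31.6°·tan20.8° = 16.9 + 56.43·0.7254·0.3799 = 32.450 kPa
Denominator = 56.43·sin31.6°·cos31.6° = 56.43·0.5240·0.8517 = 25.184 kPa
FS = 32.450 / 25.184 = 1.289

FS = 1.29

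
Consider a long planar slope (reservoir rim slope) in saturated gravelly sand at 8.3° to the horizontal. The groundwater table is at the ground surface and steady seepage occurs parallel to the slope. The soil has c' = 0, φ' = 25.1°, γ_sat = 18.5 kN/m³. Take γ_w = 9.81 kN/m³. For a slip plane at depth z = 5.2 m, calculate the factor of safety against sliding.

FS = 1.51

With seepage parallel to the slope and the water table at the surface, the effective normal stress on the slip plane uses the buoyant unit weight γ' = γ_sat − γ_w while the driving shear stress uses γ_sat:
FS = [c' + γ' z cos²β tanφ'] / [γ_sat z sinβ cosβ]
(For c' = 0 this reduces to FS = (γ'/γ_sat)·tanφ'/tanβ.)
γ' = 18.5 − 9.81 = 8.69 kN/m³
Numerator = 0.0 + 8.69·5.2·cos²8.3°·tan25.1° = 0.0 + 8.69·5.2·0.9792·0.4684 = 20.727 kPa
Denominator = 18.5·5.2·sin8.3°·cos8.3° = 18.5·5.2·0.1444·0.9895 = 13.742 kPa
FS = 20.727 / 13.742 = 1.508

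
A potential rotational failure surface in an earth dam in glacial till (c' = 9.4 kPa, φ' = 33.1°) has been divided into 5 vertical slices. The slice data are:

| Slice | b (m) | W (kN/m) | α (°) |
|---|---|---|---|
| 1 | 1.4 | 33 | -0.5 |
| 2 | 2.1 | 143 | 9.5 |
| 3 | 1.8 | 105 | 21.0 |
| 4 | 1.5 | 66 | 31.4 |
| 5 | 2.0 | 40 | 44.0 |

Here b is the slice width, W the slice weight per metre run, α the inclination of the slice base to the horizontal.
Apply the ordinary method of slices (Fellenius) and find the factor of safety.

Ordinary method of slices: FS = Σ[c'·Δl_i + (W_i cosα_i)·tanφ'] / Σ W_i sinα_i, with Δl_i = b_i / cosα_i.
Slice 1: Δl = 1.4/cos(-0.5°) = 1.400 m; N'_1 = 33·cos(-0.5°) = 33.0; c'Δl = 13.16; W sinα = -0.3
Slice 2: Δl = 2.1/cos9.5° = 2.129 m; N'_2 = 143·cos9.5° = 141.0; c'Δl = 20.01; W sinα = 23.6
Slice 3: Δl = 1.8/cos21.0° = 1.928 m; N'_3 = 105·cos21.0° = 98.0; c'Δl = 18.12; W sinα = 37.6
Slice 4: Δl = 1.5/cos31.4° = 1.757 m; N'_4 = 66·cos31.4° = 56.3; c'Δl = 16.52; W sinα = 34.4
Slice 5: Δl = 2.0/cos44.0° = 2.780 m; N'_5 = 40·cos44.0° = 28.8; c'Δl = 26.14; W sinα = 27.8
Σc'Δl = 94.0 kN/m; ΣN' = 357.2 kN/m; ΣW sinα = 123.1 kN/m
Resisting = 94.0 + 357.2·tan33.1° = 94.0 + 232.8 = 326.8 kN/m
FS = 326.8 / 123.1 = 2.654

FS = 2.65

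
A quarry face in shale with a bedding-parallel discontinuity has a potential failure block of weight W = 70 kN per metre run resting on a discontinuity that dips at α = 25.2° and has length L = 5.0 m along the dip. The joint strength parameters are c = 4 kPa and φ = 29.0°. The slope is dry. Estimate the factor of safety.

Resolving the block weight along and normal to the plane and applying the Mohr–Coulomb strength on the joint:
N' = W cosα = 70·cos25.2° = 63.3 kN/m
Driving force T = W sinα = 70·sin25.2° = 29.8 kN/m
Resisting force R = c·L + N'·tanφ = 4·5.0 + 63.3·tan29.0° = 20.0 + 35.1 = 55.1 kN/m
FS = R / T = 55.1 / 29.8 = 1.849

FS = 1.85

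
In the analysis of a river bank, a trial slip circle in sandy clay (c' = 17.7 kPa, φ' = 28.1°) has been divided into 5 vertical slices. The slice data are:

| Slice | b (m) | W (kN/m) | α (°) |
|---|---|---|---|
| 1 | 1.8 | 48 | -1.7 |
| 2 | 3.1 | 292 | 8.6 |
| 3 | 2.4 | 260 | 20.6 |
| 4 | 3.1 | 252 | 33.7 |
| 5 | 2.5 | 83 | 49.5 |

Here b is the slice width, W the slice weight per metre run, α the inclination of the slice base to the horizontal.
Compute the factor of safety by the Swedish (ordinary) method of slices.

Ordinary method of slices: FS = Σ[c'·Δl_i + (W_i cosα_i)·tanφ'] / Σ W_i sinα_i, with Δl_i = b_i / cosα_i.
Slice 1: Δl = 1.8/cos(-1.7°) = 1.801 m; N'_1 = 48·cos(-1.7°) = 48.0; c'Δl = 31.87; W sinα = -1.4
Slice 2: Δl = 3.1/cos8.6° = 3.135 m; N'_2 = 292·cos8.6° = 288.7; c'Δl = 55.49; W sinα = 43.7
Slice 3: Δl = 2.4/cos20.6° = 2.564 m; N'_3 = 260·cos20.6° = 243.4; c'Δl = 45.38; W sinα = 91.5
Slice 4: Δl = 3.1/cos33.7° = 3.726 m; N'_4 = 252·cos33.7° = 209.7; c'Δl = 65.95; W sinα = 139.8
Slice 5: Δl = 2.5/cos49.5° = 3.849 m; N'_5 = 83·cos49.5° = 53.9; c'Δl = 68.13; W sinα = 63.1
Σc'Δl = 266.8 kN/m; ΣN' = 843.6 kN/m; ΣW sinα = 336.7 kN/m
Resisting = 266.8 + 843.6·tan28.1° = 266.8 + 450.5 = 717.3 kN/m
FS = 717.3 / 336.7 = 2.131

FS = 2.13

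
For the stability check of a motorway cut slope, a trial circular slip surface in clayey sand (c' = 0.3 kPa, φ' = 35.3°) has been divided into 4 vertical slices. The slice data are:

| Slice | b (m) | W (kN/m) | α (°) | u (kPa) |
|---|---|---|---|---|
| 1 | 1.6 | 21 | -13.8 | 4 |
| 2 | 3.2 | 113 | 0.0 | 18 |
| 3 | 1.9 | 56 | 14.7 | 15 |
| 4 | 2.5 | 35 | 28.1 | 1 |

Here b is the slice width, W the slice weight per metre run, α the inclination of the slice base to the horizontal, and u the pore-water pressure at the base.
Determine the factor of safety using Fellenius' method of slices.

Ordinary method of slices: FS = Σ[c'·Δl_i + (W_i cosα_i − u_i·Δl_i)·tanφ'] / Σ W_i sinα_i, with Δl_i = b_i / cosα_i.
Slice 1: Δl = 1.6/cos(-13.8°) = 1.648 m; N'_1 = 21·cos(-13.8°) − 4·1.648 = 13.8; c'Δl = 0.49; W sinα = -5.0
Slice 2: Δl = 3.2/cos0.0° = 3.200 m; N'_2 = 113·cos0.0° − 18·3.200 = 55.4; c'Δl = 0.96; W sinα = 0.0
Slice 3: Δl = 1.9/cos14.7° = 1.964 m; N'_3 = 56·cos14.7° − 15·1.964 = 24.7; c'Δl = 0.59; W sinα = 14.2
Slice 4: Δl = 2.5/cos28.1° = 2.834 m; N'_4 = 35·cos28.1° − 1·2.834 = 28.0; c'Δl = 0.85; W sinα = 16.5
Σc'Δl = 2.9 kN/m; ΣN' = 121.9 kN/m; ΣW sinα = 25.7 kN/m
Resisting = 2.9 + 121.9·tan35.3° = 2.9 + 86.3 = 89.2 kN/m
FS = 89.2 / 25.7 = 3.474

FS = 3.47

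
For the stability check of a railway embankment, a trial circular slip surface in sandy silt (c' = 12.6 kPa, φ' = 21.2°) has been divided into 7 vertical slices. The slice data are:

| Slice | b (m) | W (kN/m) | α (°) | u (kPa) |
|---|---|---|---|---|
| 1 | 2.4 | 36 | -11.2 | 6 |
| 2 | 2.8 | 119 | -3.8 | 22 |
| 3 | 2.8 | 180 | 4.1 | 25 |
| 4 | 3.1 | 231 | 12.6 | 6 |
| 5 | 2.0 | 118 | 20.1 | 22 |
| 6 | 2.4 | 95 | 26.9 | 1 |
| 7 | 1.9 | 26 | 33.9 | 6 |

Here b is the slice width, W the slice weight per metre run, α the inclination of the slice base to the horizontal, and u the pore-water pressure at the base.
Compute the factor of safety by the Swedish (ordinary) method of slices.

Ordinary method of slices: FS = Σ[c'·Δl_i + (W_i cosα_i − u_i·Δl_i)·tanφ'] / Σ W_i sinα_i, with Δl_i = b_i / cosα_i.
Slice 1: Δl = 2.4/cos(-11.2°) = 2.447 m; N'_1 = 36·cos(-11.2°) − 6·2.447 = 20.6; c'Δl = 30.83; W sinα = -7.0
Slice 2: Δl = 2.8/cos(-3.8°) = 2.806 m; N'_2 = 119·cos(-3.8°) − 22·2.806 = 57.0; c'Δl = 35.36; W sinα = -7.9
Slice 3: Δl = 2.8/cos4.1° = 2.807 m; N'_3 = 180·cos4.1° − 25·2.807 = 109.4; c'Δl = 35.37; W sinα = 12.9
Slice 4: Δl = 3.1/cos12.6° = 3.177 m; N'_4 = 231·cos12.6° − 6·3.177 = 206.4; c'Δl = 40.02; W sinα = 50.4
Slice 5: Δl = 2.0/cos20.1° = 2.130 m; N'_5 = 118·cos20.1° − 22·2.130 = 64.0; c'Δl = 26.83; W sinα = 40.6
Slice 6: Δl = 2.4/cos26.9° = 2.691 m; N'_6 = 95·cos26.9° − 1·2.691 = 82.0; c'Δl = 33.91; W sinα = 43.0
Slice 7: Δl = 1.9/cos33.9° = 2.289 m; N'_7 = 26·cos33.9° − 6·2.289 = 7.8; c'Δl = 28.84; W sinα = 14.5
Σc'Δl = 231.2 kN/m; ΣN' = 547.2 kN/m; ΣW sinα = 146.4 kN/m
Resisting = 231.2 + 547.2·tan21.2° = 231.2 + 212.2 = 443.4 kN/m
FS = 443.4 / 146.4 = 3.028

FS = 3.03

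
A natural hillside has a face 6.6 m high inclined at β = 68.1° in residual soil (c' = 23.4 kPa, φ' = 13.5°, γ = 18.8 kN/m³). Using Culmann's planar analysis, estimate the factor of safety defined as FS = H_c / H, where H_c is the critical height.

H_c = (4c'/γ) · sinβ cosφ' / [1 − cos(β − φ')]
    = (4·23.4/18.8) · sin68.1°·cos13.5° / [1 − cos54.6°]
    = 4.979 · 0.9022 / 0.4207 = 10.68 m
FS = H_c / H = 10.68 / 6.6 = 1.618

FS = 1.62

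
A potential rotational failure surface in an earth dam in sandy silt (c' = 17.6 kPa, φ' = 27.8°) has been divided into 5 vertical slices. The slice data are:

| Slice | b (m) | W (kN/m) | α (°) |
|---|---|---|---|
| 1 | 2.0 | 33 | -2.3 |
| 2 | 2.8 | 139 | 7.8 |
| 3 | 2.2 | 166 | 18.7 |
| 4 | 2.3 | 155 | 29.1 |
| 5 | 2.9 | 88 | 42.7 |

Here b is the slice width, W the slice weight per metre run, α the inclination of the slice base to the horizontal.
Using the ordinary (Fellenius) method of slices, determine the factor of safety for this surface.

Ordinary method of slices: FS = Σ[c'·Δl_i + (W_i cosα_i)·tanφ'] / Σ W_i sinα_i, with Δl_i = b_i / cosα_i.
Slice 1: Δl = 2.0/cos(-2.3°) = 2.002 m; N'_1 = 33·cos(-2.3°) = 33.0; c'Δl = 35.23; W sinα = -1.3
Slice 2: Δl = 2.8/cos7.8° = 2.826 m; N'_2 = 139·cos7.8° = 137.7; c'Δl = 49.74; W sinα = 18.9
Slice 3: Δl = 2.2/cos18.7° = 2.323 m; N'_3 = 166·cos18.7° = 157.2; c'Δl = 40.88; W sinα = 53.2
Slice 4: Δl = 2.3/cos29.1° = 2.632 m; N'_4 = 155·cos29.1° = 135.4; c'Δl = 46.33; W sinα = 75.4
Slice 5: Δl = 2.9/cos42.7° = 3.946 m; N'_5 = 88·cos42.7° = 64.7; c'Δl = 69.45; W sinα = 59.7
Σc'Δl = 241.6 kN/m; ΣN' = 528.0 kN/m; ΣW sinα = 205.8 kN/m
Resisting = 241.6 + 528.0·tan27.8° = 241.6 + 278.4 = 520.0 kN/m
FS = 520.0 / 205.8 = 2.527

FS = 2.53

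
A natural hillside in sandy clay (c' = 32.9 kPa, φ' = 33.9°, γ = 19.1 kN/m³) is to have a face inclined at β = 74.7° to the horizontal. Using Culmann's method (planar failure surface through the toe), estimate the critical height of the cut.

H_c = 22.70 m

Culmann's analysis gives the critical failure plane at α_cr = (β + φ')/2 = (74.7 + 33.9)/2 = 54.3°, and the critical height
H_c = (4c'/γ) · sinβ cosφ' / [1 − cos(β − φ')]
    = (4·32.9/19.1) · sin74.7°·cos33.9° / [1 − cos(40.8°)]
    = 6.890 · 0.9646·0.8300 / [1 − 0.7570]
    = 6.890 · 0.8006 / 0.2430
    = 22.70 m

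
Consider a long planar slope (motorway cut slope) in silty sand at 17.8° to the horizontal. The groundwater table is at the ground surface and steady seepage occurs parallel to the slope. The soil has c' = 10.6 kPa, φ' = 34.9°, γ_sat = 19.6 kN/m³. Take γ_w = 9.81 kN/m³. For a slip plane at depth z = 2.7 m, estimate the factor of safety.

With seepage parallel to the slope and the water table at the surface, the effective normal stress on the slip plane uses the buoyant unit weight γ' = γ_sat − γ_w while the driving shear stress uses γ_sat:
FS = [c' + γ' z cos²β tanφ'] / [γ_sat z sinβ cosβ]
γ' = 19.6 − 9.81 = 9.79 kN/m³
Numerator = 10.6 + 9.79·2.7·cos²17.8°·tan34.9° = 10.6 + 9.79·2.7·0.9066·0.6976 = 27.317 kPa
Denominator = 19.6·2.7·sin17.8°·cos17.8° = 19.6·2.7·0.3057·0.9521 = 15.403 kPa
FS = 27.317 / 15.403 = 1.773

FS = 1.77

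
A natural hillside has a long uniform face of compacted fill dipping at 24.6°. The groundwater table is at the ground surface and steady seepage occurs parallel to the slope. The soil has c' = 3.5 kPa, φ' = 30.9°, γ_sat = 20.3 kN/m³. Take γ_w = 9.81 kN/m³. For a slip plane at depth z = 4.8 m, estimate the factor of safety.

With seepage parallel to the slope and the water table at the surface, the effective normal stress on the slip plane uses the buoyant unit weight γ' = γ_sat − γ_w while the driving shear stress uses γ_sat:
FS = [c' + γ' z cos²β tanφ'] / [γ_sat z sinβ cosβ]
γ' = 20.3 − 9.81 = 10.49 kN/m³
Numerator = 3.5 + 10.49·4.8·cos²24.6°·tan30.9° = 3.5 + 10.49·4.8·0.8267·0.5985 = 28.413 kPa
Denominator = 20.3·4.8·sin24.6°·cos24.6° = 20.3·4.8·0.4163·0.9092 = 36.881 kPa
FS = 28.413 / 36.881 = 0.770

FS = 0.77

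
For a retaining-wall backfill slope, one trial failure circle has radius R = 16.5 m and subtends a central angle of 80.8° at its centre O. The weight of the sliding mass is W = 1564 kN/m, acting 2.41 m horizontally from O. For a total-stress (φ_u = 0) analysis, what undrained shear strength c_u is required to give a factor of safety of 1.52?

FS = c_u·L_a·R / (W·d), so c_u = FS·W·d / (L_a·R).
Arc length L_a = R·θ = 16.5·(80.8°·π/180) = 16.5·1.4102 = 23.27 m
c_u = 1.52·1564·2.41 / (23.27·16.5) = 5729.2 / 383.93 = 14.92 kPa

c_u = 14.9 kPa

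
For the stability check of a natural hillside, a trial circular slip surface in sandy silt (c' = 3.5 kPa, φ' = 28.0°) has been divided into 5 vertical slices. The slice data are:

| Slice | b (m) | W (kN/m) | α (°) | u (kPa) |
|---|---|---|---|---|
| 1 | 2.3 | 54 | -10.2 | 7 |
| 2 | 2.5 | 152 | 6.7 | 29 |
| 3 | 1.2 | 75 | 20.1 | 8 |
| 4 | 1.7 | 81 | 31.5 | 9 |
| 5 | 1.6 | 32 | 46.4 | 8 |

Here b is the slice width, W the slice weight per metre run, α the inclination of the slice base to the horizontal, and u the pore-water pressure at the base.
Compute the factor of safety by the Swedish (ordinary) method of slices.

Ordinary method of slices: FS = Σ[c'·Δl_i + (W_i cosα_i − u_i·Δl_i)·tanφ'] / Σ W_i sinα_i, with Δl_i = b_i / cosα_i.
Slice 1: Δl = 2.3/cos(-10.2°) = 2.337 m; N'_1 = 54·cos(-10.2°) − 7·2.337 = 36.8; c'Δl = 8.18; W sinα = -9.6
Slice 2: Δl = 2.5/cos6.7° = 2.517 m; N'_2 = 152·cos6.7° − 29·2.517 = 78.0; c'Δl = 8.81; W sinα = 17.7
Slice 3: Δl = 1.2/cos20.1° = 1.278 m; N'_3 = 75·cos20.1° − 8·1.278 = 60.2; c'Δl = 4.47; W sinα = 25.8
Slice 4: Δl = 1.7/cos31.5° = 1.994 m; N'_4 = 81·cos31.5° − 9·1.994 = 51.1; c'Δl = 6.98; W sinα = 42.3
Slice 5: Δl = 1.6/cos46.4° = 2.320 m; N'_5 = 32·cos46.4° − 8·2.320 = 3.5; c'Δl = 8.12; W sinα = 23.2
Σc'Δl = 36.6 kN/m; ΣN' = 229.6 kN/m; ΣW sinα = 99.4 kN/m
Resisting = 36.6 + 229.6·tan28.0° = 36.6 + 122.1 = 158.6 kN/m
FS = 158.6 / 99.4 = 1.595

FS = 1.60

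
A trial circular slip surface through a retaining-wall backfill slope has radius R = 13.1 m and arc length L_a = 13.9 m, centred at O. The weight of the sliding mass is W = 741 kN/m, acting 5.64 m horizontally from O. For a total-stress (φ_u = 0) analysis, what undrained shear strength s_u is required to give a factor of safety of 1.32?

s_u = 30.3 kPa

FS = s_u·L_a·R / (W·d), so s_u = FS·W·d / (L_a·R).
s_u = 1.32·741·5.64 / (13.90·13.1) = 5516.6 / 182.09 = 30.30 kPa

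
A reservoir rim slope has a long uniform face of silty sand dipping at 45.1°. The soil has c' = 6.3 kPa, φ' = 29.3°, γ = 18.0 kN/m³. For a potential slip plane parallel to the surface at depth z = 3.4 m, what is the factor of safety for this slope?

For an infinite slope with a slip plane parallel to the surface (no pore pressure): FS = [c' + γz cos²β tanφ'] / [γz sinβ cosβ].
γz = 18.0·3.4 = 61.20 kN/m²
Numerator = 6.3 + 61.20·cos²45.1°·tan29.3° = 6.3 + 61.20·0.4983·0.5612 = 23.412 kPa
Denominator = 61.20·sin45.1°·cos45.1° = 61.20·0.7083·0.7059 = 30.600 kPa
FS = 23.412 / 30.600 = 0.765

FS = 0.77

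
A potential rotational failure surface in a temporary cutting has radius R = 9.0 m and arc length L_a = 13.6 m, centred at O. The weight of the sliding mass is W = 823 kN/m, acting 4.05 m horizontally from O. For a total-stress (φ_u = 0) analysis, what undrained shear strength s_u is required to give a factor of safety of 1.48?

s_u = 40.3 kPa

FS = s_u·L_a·R / (W·d), so s_u = FS·W·d / (L_a·R).
s_u = 1.48·823·4.05 / (13.60·9.0) = 4933.1 / 122.40 = 40.30 kPa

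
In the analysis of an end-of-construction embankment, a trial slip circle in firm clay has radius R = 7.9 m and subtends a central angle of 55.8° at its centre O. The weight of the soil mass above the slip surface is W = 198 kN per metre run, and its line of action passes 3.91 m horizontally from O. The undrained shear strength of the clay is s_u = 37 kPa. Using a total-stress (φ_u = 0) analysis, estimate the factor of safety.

FS = 2.90

Taking moments about the centre O, the resisting moment is provided by the undrained shear strength acting along the arc:
Arc length L_a = R·θ = 7.9·(55.8°·π/180) = 7.9·0.9739 = 7.69 m
M_R = s_u·L_a·R = 37·7.69·7.9 = 2248.9 kN·m/m
M_D = W·d = 198·3.91 = 774.2 kN·m/m
FS = M_R / M_D = 2248.9 / 774.2 = 2.905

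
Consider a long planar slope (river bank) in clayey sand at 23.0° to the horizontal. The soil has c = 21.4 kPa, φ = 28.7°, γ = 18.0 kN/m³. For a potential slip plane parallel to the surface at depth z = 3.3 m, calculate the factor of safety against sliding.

FS = 2.29

For an infinite slope with a slip plane parallel to the surface (no pore pressure): FS = [c + γz cos²β tanφ] / [γz sinβ cosβ].
γz = 18.0·3.3 = 59.40 kN/m²
Numerator = 21.4 + 59.40·cos²23.0°·tan28.7° = 21.4 + 59.40·0.8473·0.5475 = 48.956 kPa
Denominator = 59.40·sin23.0°·cos23.0° = 59.40·0.3907·0.9205 = 21.364 kPa
FS = 48.956 / 21.364 = 2.291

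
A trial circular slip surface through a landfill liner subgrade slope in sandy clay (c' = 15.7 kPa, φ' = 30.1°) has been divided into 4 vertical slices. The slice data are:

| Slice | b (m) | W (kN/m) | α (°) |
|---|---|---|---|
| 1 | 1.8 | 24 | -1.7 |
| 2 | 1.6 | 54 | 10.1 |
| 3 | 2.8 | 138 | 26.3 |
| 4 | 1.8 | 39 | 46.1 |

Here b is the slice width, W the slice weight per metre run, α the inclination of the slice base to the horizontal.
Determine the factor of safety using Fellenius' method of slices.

Ordinary method of slices: FS = Σ[c'·Δl_i + (W_i cosα_i)·tanφ'] / Σ W_i sinα_i, with Δl_i = b_i / cosα_i.
Slice 1: Δl = 1.8/cos(-1.7°) = 1.801 m; N'_1 = 24·cos(-1.7°) = 24.0; c'Δl = 28.27; W sinα = -0.7
Slice 2: Δl = 1.6/cos10.1° = 1.625 m; N'_2 = 54·cos10.1° = 53.2; c'Δl = 25.52; W sinα = 9.5
Slice 3: Δl = 2.8/cos26.3° = 3.123 m; N'_3 = 138·cos26.3° = 123.7; c'Δl = 49.04; W sinα = 61.1
Slice 4: Δl = 1.8/cos46.1° = 2.596 m; N'_4 = 39·cos46.1° = 27.0; c'Δl = 40.76; W sinα = 28.1
Σc'Δl = 143.6 kN/m; ΣN' = 227.9 kN/m; ΣW sinα = 98.0 kN/m
Resisting = 143.6 + 227.9·tan30.1° = 143.6 + 132.1 = 275.7 kN/m
FS = 275.7 / 98.0 = 2.813

FS = 2.81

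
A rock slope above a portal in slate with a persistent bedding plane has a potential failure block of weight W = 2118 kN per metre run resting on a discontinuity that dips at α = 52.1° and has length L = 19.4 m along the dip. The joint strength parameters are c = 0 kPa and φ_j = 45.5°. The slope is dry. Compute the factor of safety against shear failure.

FS = 0.79

Resolving the block weight along and normal to the plane and applying the Mohr–Coulomb strength on the joint:
N' = W cosα = 2118·cos52.1° = 1301.1 kN/m
Driving force T = W sinα = 2118·sin52.1° = 1671.3 kN/m
Resisting force R = c·L + N'·tanφ_j = 0·19.4 + 1301.1·tan45.5° = 0.0 + 1324.0 = 1324.0 kN/m
FS = R / T = 1324.0 / 1671.3 = 0.792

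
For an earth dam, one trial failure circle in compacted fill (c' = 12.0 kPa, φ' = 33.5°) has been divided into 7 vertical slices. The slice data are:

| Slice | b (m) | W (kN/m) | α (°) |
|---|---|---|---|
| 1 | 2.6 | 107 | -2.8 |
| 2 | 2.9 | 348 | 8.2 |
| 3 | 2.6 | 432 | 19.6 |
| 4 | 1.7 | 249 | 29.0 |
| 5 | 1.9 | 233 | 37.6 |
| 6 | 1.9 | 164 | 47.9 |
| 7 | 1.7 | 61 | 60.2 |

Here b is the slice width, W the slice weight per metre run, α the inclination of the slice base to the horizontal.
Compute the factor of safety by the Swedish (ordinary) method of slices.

Ordinary method of slices: FS = Σ[c'·Δl_i + (W_i cosα_i)·tanφ'] / Σ W_i sinα_i, with Δl_i = b_i / cosα_i.
Slice 1: Δl = 2.6/cos(-2.8°) = 2.603 m; N'_1 = 107·cos(-2.8°) = 106.9; c'Δl = 31.24; W sinα = -5.2
Slice 2: Δl = 2.9/cos8.2° = 2.930 m; N'_2 = 348·cos8.2° = 344.4; c'Δl = 35.16; W sinα = 49.6
Slice 3: Δl = 2.6/cos19.6° = 2.760 m; N'_3 = 432·cos19.6° = 407.0; c'Δl = 33.12; W sinα = 144.9
Slice 4: Δl = 1.7/cos29.0° = 1.944 m; N'_4 = 249·cos29.0° = 217.8; c'Δl = 23.32; W sinα = 120.7
Slice 5: Δl = 1.9/cos37.6° = 2.398 m; N'_5 = 233·cos37.6° = 184.6; c'Δl = 28.78; W sinα = 142.2
Slice 6: Δl = 1.9/cos47.9° = 2.834 m; N'_6 = 164·cos47.9° = 109.9; c'Δl = 34.01; W sinα = 121.7
Slice 7: Δl = 1.7/cos60.2° = 3.421 m; N'_7 = 61·cos60.2° = 30.3; c'Δl = 41.05; W sinα = 52.9
Σc'Δl = 226.7 kN/m; ΣN' = 1400.9 kN/m; ΣW sinα = 626.8 kN/m
Resisting = 226.7 + 1400.9·tan33.5° = 226.7 + 927.3 = 1153.9 kN/m
FS = 1153.9 / 626.8 = 1.841

FS = 1.84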